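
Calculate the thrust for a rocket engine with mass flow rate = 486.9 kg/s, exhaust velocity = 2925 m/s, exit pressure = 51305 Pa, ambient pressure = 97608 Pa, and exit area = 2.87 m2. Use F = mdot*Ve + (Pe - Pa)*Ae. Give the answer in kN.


F = 486.9 * 2925 + (51305 - 97608) * 2.87 = 1.2913e+06 N = 1291.3 kN

1291.3 kN


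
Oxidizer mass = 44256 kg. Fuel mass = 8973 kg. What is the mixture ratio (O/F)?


MR = 44256 / 8973 = 4.93

4.93


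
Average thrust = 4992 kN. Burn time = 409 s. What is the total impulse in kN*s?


It = 4992 * 409 = 2041728 kN*s

2041728 kN*s


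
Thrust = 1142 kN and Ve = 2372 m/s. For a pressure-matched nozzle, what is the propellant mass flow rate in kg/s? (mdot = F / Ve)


mdot = F / Ve = 1142000 / 2372 = 481.5 kg/s

481.5 kg/s


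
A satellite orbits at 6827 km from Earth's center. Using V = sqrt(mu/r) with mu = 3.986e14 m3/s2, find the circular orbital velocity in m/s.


V = sqrt(3.986e14 / 6827000) = 7641 m/s

7641 m/s


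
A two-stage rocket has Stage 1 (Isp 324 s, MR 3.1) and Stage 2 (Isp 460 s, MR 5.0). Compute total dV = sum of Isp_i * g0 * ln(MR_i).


dV1 = 324 * 9.81 * ln(3.1) = 3596.1 m/s
dV2 = 460 * 9.81 * ln(5.0) = 7262.7 m/s
Total dV = 3596.1 + 7262.7 = 10858.8 m/s ~ 10859 m/s

10859 m/s


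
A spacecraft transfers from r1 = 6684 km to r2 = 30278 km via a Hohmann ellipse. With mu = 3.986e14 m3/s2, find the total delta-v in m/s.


V1 = sqrt(mu/r1) = 7722.37 m/s
dV1 = V1*(sqrt(2*r2/(r1+r2)) - 1) = 2162.06 m/s
V2 = sqrt(mu/r2) = 3628.32 m/s
dV2 = V2*(1 - sqrt(2*r1/(r1+r2))) = 1446.29 m/s
Total dV = 3608 m/s

3608 m/s


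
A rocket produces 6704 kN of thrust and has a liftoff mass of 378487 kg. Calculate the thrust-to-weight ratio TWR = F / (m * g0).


TWR = 6704000 / (378487 * 9.81) = 1.81

1.81


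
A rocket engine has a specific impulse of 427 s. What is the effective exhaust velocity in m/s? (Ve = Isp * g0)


Ve = Isp * g0 = 427 * 9.81 = 4188.9 m/s

4188.9 m/s


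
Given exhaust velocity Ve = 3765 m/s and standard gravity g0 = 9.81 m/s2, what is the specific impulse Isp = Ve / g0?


Isp = Ve / g0 = 3765 / 9.81 = 383.8 s

383.8 s


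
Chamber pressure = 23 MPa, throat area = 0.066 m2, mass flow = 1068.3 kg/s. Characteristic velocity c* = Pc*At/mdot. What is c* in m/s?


c* = 23e6 * 0.066 / 1068.3 = 1421 m/s

1421 m/s


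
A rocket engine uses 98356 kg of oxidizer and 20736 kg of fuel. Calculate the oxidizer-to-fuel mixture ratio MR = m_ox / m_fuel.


MR = 98356 / 20736 = 4.74

4.74


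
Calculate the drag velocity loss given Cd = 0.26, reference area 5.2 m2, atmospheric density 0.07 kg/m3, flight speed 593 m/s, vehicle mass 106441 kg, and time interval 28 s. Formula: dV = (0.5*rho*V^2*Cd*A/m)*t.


D = 0.5 * 0.07 * 593^2 * 0.26 * 5.2 = 16640.03 N
a = 16640.03 / 106441 = 0.1563 m/s2
dV = 0.1563 * 28 = 4.4 m/s

4.4 m/s


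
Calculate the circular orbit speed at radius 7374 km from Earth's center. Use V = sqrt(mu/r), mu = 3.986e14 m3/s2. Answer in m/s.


V = sqrt(3.986e14 / 7374000) = 7352 m/s

7352 m/s


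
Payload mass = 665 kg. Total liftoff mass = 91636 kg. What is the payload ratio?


PR = 665 / 91636 = 0.0073

0.0073


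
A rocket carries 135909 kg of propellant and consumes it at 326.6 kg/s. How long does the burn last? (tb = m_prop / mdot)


tb = 135909 / 326.6 = 416.1 s

416.1 s


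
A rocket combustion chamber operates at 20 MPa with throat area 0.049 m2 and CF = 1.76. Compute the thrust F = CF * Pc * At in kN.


F = 1.76 * 20e6 * 0.049 = 1.7248e+06 N = 1724.8 kN

1724.8 kN


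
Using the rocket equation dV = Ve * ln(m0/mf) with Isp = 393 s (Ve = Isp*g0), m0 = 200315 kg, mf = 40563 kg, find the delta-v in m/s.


Ve = 393 * 9.81 = 3855.33 m/s
dV = 3855.33 * ln(200315/40563) = 6157 m/s

6157 m/s


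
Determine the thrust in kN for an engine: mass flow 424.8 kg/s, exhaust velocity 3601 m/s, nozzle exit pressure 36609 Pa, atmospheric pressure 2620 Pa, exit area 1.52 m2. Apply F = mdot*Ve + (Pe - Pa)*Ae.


F = 424.8 * 3601 + (36609 - 2620) * 1.52 = 1.5814e+06 N = 1581.4 kN

1581.4 kN


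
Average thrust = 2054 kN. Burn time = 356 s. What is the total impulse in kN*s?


It = 2054 * 356 = 731224 kN*s

731224 kN*s


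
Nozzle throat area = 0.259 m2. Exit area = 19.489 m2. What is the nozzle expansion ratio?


AR = 19.489 / 0.259 = 75.2

75.2


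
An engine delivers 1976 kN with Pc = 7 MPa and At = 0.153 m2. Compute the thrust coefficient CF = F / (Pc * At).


CF = 1976000 / (7e6 * 0.153) = 1.85

1.85


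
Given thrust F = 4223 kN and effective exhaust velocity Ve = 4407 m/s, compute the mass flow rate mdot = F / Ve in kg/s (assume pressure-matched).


mdot = F / Ve = 4223000 / 4407 = 958.2 kg/s

958.2 kg/s


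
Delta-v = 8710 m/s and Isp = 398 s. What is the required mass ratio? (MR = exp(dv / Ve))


Ve = 398 * 9.81 = 3904.38 m/s
MR = exp(8710 / 3904.38) = 9.308

9.308


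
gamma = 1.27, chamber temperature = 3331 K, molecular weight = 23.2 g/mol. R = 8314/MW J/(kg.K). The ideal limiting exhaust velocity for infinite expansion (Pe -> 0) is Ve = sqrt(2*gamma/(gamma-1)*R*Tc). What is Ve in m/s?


R = 8314 / 23.2 = 358.36 J/(kg.K)
Ve = sqrt(2 * 1.27 / (1.27 - 1) * 358.36 * 3331) = 3351 m/s

3351 m/s


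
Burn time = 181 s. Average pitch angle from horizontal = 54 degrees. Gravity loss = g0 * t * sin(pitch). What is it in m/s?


GL = 9.81 * 181 * sin(54 deg) = 1436 m/s

1436 m/s


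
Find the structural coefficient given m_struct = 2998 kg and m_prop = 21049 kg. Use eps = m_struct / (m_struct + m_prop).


eps = 2998 / (2998 + 21049) = 0.1247

0.1247


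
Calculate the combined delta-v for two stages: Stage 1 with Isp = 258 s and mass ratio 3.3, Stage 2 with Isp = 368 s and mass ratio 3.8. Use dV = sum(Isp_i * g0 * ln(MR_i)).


dV1 = 258 * 9.81 * ln(3.3) = 3021.8 m/s
dV2 = 368 * 9.81 * ln(3.8) = 4819.5 m/s
Total dV = 3021.8 + 4819.5 = 7841.3 m/s ~ 7841 m/s

7841 m/s


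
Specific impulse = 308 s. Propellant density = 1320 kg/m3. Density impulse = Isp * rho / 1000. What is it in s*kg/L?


rho*Isp = 308 * 1320 / 1000 = 407 s*kg/L

407 s*kg/L


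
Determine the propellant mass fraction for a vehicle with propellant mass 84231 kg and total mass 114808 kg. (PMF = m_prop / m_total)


PMF = 84231 / 114808 = 0.734

0.734


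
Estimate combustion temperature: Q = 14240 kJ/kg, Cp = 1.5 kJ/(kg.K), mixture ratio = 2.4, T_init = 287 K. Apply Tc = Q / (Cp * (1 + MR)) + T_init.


Tc = 14240 / (1.5 * (1 + 2.4)) + 287 = 3079 K

3079 K


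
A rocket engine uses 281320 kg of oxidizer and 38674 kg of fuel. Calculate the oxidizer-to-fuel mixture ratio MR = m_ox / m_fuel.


MR = 281320 / 38674 = 7.27

7.27


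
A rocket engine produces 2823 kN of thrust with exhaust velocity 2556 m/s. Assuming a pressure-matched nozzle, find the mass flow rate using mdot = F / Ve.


mdot = F / Ve = 2823000 / 2556 = 1104.5 kg/s

1104.5 kg/s


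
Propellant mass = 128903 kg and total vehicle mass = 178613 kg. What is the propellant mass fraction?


PMF = 128903 / 178613 = 0.722

0.722


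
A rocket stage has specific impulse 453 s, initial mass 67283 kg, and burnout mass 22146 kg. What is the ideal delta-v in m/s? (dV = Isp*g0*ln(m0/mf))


Ve = 453 * 9.81 = 4443.93 m/s
dV = 4443.93 * ln(67283/22146) = 4938 m/s

4938 m/s


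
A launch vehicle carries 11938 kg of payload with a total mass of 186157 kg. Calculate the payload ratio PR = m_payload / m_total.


PR = 11938 / 186157 = 0.0641

0.0641


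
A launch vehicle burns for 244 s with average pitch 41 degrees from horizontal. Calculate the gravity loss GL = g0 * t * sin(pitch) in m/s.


GL = 9.81 * 244 * sin(41 deg) = 1570 m/s

1570 m/s


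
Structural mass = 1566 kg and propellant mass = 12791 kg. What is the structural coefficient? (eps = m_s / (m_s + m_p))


eps = 1566 / (1566 + 12791) = 0.1091

0.1091


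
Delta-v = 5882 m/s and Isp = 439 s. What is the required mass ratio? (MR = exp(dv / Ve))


Ve = 439 * 9.81 = 4306.59 m/s
MR = exp(5882 / 4306.59) = 3.919

3.919


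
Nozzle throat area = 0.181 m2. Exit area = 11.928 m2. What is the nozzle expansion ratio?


AR = 11.928 / 0.181 = 65.9

65.9


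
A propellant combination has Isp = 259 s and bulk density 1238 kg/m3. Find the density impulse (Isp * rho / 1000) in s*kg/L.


rho*Isp = 259 * 1238 / 1000 = 321 s*kg/L

321 s*kg/L


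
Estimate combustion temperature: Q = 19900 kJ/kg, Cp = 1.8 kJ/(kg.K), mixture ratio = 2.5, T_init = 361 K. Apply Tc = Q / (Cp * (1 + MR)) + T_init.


Tc = 19900 / (1.8 * (1 + 2.5)) + 361 = 3520 K

3520 K


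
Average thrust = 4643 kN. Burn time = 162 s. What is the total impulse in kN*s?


It = 4643 * 162 = 752166 kN*s

752166 kN*s


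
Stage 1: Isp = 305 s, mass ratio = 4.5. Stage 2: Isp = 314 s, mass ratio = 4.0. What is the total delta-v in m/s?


dV1 = 305 * 9.81 * ln(4.5) = 4500.3 m/s
dV2 = 314 * 9.81 * ln(4.0) = 4270.3 m/s
Total dV = 4500.3 + 4270.3 = 8770.6 m/s ~ 8771 m/s

8771 m/s


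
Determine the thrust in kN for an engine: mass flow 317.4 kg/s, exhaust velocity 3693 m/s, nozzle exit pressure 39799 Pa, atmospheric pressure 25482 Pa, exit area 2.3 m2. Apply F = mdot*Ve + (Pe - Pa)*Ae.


F = 317.4 * 3693 + (39799 - 25482) * 2.3 = 1.2051e+06 N = 1205.1 kN

1205.1 kN


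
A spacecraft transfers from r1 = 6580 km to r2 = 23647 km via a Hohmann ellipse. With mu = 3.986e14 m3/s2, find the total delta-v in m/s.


V1 = sqrt(mu/r1) = 7783.16 m/s
dV1 = V1*(sqrt(2*r2/(r1+r2)) - 1) = 1952.41 m/s
V2 = sqrt(mu/r2) = 4105.64 m/s
dV2 = V2*(1 - sqrt(2*r1/(r1+r2))) = 1396.62 m/s
Total dV = 3349 m/s

3349 m/s


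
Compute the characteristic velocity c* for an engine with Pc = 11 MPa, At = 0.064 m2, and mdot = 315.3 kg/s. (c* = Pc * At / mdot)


c* = 11e6 * 0.064 / 315.3 = 2233 m/s

2233 m/s


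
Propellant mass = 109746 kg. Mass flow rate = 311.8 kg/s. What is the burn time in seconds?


tb = 109746 / 311.8 = 352.0 s

352.0 s


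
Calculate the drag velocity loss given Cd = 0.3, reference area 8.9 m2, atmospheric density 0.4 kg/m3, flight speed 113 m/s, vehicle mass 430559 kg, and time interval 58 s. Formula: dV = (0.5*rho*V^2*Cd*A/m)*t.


D = 0.5 * 0.4 * 113^2 * 0.3 * 8.9 = 6818.65 N
a = 6818.65 / 430559 = 0.0158 m/s2
dV = 0.0158 * 58 = 0.9 m/s

0.9 m/s


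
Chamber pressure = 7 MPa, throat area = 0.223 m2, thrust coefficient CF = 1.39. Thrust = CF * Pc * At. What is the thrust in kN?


F = 1.39 * 7e6 * 0.223 = 2.1698e+06 N = 2169.8 kN

2169.8 kN


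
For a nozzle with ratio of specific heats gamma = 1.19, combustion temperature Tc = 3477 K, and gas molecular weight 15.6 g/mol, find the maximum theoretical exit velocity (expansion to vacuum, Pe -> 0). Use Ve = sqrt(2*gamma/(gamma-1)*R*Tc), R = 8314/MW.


R = 8314 / 15.6 = 532.95 J/(kg.K)
Ve = sqrt(2 * 1.19 / (1.19 - 1) * 532.95 * 3477) = 4818 m/s

4818 m/s


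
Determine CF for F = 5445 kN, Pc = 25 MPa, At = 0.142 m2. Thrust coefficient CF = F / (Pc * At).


CF = 5445000 / (25e6 * 0.142) = 1.53

1.53


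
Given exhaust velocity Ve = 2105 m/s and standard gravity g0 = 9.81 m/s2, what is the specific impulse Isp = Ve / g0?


Isp = Ve / g0 = 2105 / 9.81 = 214.6 s

214.6 s


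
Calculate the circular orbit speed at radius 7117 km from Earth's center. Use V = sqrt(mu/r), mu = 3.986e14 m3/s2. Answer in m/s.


V = sqrt(3.986e14 / 7117000) = 7484 m/s

7484 m/s


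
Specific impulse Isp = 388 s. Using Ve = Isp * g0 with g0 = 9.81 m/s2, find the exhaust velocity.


Ve = Isp * g0 = 388 * 9.81 = 3806.3 m/s

3806.3 m/s


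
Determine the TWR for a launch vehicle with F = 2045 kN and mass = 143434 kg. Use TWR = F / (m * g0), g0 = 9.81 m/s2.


TWR = 2045000 / (143434 * 9.81) = 1.45

1.45


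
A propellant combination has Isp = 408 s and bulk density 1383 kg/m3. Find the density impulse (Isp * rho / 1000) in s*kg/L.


rho*Isp = 408 * 1383 / 1000 = 564 s*kg/L

564 s*kg/L


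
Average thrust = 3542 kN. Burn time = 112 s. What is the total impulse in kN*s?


It = 3542 * 112 = 396704 kN*s

396704 kN*s


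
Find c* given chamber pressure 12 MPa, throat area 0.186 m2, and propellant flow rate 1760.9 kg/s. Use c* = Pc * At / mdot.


c* = 12e6 * 0.186 / 1760.9 = 1268 m/s

1268 m/s


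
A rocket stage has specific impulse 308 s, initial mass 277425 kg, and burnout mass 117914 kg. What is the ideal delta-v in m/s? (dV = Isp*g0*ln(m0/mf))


Ve = 308 * 9.81 = 3021.48 m/s
dV = 3021.48 * ln(277425/117914) = 2585 m/s

2585 m/s


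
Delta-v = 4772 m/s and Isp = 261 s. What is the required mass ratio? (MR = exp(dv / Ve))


Ve = 261 * 9.81 = 2560.41 m/s
MR = exp(4772 / 2560.41) = 6.448

6.448


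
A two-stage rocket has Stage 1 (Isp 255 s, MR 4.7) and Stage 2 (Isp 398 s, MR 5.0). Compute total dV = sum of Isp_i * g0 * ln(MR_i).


dV1 = 255 * 9.81 * ln(4.7) = 3871.3 m/s
dV2 = 398 * 9.81 * ln(5.0) = 6283.9 m/s
Total dV = 3871.3 + 6283.9 = 10155.2 m/s ~ 10155 m/s

10155 m/s


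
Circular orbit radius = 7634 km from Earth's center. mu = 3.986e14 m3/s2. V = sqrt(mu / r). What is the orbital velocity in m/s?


V = sqrt(3.986e14 / 7634000) = 7226 m/s

7226 m/s


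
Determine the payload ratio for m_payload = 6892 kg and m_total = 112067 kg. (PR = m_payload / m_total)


PR = 6892 / 112067 = 0.0615

0.0615


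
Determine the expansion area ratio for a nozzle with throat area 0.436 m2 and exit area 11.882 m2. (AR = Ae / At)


AR = 11.882 / 0.436 = 27.3

27.3


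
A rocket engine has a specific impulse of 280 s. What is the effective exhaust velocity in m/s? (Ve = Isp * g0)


Ve = Isp * g0 = 280 * 9.81 = 2746.8 m/s

2746.8 m/s


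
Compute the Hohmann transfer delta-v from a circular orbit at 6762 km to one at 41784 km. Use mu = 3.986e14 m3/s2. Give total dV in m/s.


V1 = sqrt(mu/r1) = 7677.7 m/s
dV1 = V1*(sqrt(2*r2/(r1+r2)) - 1) = 2395.66 m/s
V2 = sqrt(mu/r2) = 3088.61 m/s
dV2 = V2*(1 - sqrt(2*r1/(r1+r2))) = 1458.42 m/s
Total dV = 3854 m/s

3854 m/s


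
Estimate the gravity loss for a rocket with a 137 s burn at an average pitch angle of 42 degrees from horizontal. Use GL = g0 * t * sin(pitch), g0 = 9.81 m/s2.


GL = 9.81 * 137 * sin(42 deg) = 899 m/s

899 m/s


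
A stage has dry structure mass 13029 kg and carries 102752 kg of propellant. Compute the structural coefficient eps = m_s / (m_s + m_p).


eps = 13029 / (13029 + 102752) = 0.1125

0.1125


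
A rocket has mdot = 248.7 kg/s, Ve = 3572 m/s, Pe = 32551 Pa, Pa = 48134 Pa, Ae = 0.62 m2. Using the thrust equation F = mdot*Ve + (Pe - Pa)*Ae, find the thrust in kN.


F = 248.7 * 3572 + (32551 - 48134) * 0.62 = 878695.0 N = 878.7 kN

878.7 kN


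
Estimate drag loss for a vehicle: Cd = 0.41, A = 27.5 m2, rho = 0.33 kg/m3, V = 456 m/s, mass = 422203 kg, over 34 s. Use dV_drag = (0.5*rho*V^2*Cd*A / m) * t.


D = 0.5 * 0.33 * 456^2 * 0.41 * 27.5 = 386838.94 N
a = 386838.94 / 422203 = 0.9162 m/s2
dV = 0.9162 * 34 = 31.2 m/s

31.2 m/s


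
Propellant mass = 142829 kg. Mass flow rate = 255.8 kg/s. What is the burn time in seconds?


tb = 142829 / 255.8 = 558.4 s

558.4 s


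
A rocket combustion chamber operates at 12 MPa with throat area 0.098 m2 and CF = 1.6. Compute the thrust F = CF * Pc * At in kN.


F = 1.6 * 12e6 * 0.098 = 1.8816e+06 N = 1881.6 kN

1881.6 kN


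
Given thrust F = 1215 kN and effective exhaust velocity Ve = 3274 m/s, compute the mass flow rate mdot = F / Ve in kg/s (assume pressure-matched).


mdot = F / Ve = 1215000 / 3274 = 371.1 kg/s

371.1 kg/s


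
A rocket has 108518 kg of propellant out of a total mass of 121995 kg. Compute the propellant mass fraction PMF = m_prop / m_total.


PMF = 108518 / 121995 = 0.89

0.89


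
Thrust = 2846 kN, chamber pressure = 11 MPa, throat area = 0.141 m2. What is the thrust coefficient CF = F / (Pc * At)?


CF = 2846000 / (11e6 * 0.141) = 1.83

1.83


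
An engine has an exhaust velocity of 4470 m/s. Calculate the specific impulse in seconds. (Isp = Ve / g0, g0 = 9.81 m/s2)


Isp = Ve / g0 = 4470 / 9.81 = 455.7 s

455.7 s


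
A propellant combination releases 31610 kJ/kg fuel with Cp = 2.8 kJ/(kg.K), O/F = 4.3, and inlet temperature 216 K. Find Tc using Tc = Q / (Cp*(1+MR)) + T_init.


Tc = 31610 / (2.8 * (1 + 4.3)) + 216 = 2346 K

2346 K


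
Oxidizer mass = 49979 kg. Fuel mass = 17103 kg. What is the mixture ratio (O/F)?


MR = 49979 / 17103 = 2.92

2.92


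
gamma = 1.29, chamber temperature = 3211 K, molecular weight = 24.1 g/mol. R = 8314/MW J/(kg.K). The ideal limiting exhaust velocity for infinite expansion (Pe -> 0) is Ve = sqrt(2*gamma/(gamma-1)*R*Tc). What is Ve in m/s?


R = 8314 / 24.1 = 344.98 J/(kg.K)
Ve = sqrt(2 * 1.29 / (1.29 - 1) * 344.98 * 3211) = 3139 m/s

3139 m/s


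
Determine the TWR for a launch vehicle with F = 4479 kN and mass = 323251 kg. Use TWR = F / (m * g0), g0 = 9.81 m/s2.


TWR = 4479000 / (323251 * 9.81) = 1.41

1.41


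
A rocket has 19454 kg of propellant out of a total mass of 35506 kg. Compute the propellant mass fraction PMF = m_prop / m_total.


PMF = 19454 / 35506 = 0.548

0.548


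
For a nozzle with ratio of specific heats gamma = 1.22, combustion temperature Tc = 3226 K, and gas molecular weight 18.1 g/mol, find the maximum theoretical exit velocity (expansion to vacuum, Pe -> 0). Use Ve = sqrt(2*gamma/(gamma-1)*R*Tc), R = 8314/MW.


R = 8314 / 18.1 = 459.34 J/(kg.K)
Ve = sqrt(2 * 1.22 / (1.22 - 1) * 459.34 * 3226) = 4054 m/s

4054 m/s


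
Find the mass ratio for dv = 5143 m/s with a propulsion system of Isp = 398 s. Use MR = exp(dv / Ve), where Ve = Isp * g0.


Ve = 398 * 9.81 = 3904.38 m/s
MR = exp(5143 / 3904.38) = 3.733

3.733


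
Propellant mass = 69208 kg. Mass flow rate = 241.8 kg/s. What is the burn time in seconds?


tb = 69208 / 241.8 = 286.2 s

286.2 s


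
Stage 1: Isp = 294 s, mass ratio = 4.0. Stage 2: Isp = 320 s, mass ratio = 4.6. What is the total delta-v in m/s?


dV1 = 294 * 9.81 * ln(4.0) = 3998.3 m/s
dV2 = 320 * 9.81 * ln(4.6) = 4790.6 m/s
Total dV = 3998.3 + 4790.6 = 8788.9 m/s ~ 8789 m/s

8789 m/s


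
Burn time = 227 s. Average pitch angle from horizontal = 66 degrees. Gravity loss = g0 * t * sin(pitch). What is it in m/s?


GL = 9.81 * 227 * sin(66 deg) = 2034 m/s

2034 m/s


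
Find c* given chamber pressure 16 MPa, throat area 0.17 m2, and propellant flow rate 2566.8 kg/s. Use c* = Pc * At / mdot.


c* = 16e6 * 0.17 / 2566.8 = 1060 m/s

1060 m/s


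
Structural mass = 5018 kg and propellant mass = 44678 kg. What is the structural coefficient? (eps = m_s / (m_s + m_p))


eps = 5018 / (5018 + 44678) = 0.101

0.101


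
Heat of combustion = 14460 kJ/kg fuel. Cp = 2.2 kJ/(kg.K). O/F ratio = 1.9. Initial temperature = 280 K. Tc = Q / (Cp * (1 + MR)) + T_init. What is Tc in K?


Tc = 14460 / (2.2 * (1 + 1.9)) + 280 = 2546 K

2546 K


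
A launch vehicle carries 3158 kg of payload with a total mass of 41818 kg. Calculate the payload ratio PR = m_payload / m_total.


PR = 3158 / 41818 = 0.0755

0.0755


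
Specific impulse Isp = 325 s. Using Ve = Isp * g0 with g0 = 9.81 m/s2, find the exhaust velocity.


Ve = Isp * g0 = 325 * 9.81 = 3188.2 m/s

3188.2 m/s


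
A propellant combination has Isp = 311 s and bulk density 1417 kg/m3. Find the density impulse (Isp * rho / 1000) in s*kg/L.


rho*Isp = 311 * 1417 / 1000 = 441 s*kg/L

441 s*kg/L


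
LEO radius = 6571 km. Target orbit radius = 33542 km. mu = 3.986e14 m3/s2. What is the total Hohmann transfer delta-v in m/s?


V1 = sqrt(mu/r1) = 7788.48 m/s
dV1 = V1*(sqrt(2*r2/(r1+r2)) - 1) = 2283.61 m/s
V2 = sqrt(mu/r2) = 3447.26 m/s
dV2 = V2*(1 - sqrt(2*r1/(r1+r2))) = 1474.1 m/s
Total dV = 3758 m/s

3758 m/s


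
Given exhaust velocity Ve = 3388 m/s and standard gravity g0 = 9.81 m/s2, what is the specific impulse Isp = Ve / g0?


Isp = Ve / g0 = 3388 / 9.81 = 345.4 s

345.4 s


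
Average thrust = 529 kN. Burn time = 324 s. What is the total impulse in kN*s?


It = 529 * 324 = 171396 kN*s

171396 kN*s


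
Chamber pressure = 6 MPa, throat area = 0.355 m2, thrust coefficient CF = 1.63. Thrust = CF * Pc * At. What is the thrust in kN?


F = 1.63 * 6e6 * 0.355 = 3.4719e+06 N = 3471.9 kN

3471.9 kN


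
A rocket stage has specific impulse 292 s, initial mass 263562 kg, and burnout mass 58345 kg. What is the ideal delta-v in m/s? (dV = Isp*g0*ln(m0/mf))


Ve = 292 * 9.81 = 2864.52 m/s
dV = 2864.52 * ln(263562/58345) = 4319 m/s

4319 m/s


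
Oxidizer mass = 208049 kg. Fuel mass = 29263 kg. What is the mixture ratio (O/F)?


MR = 208049 / 29263 = 7.11

7.11


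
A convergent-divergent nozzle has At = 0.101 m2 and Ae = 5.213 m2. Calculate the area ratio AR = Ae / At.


AR = 5.213 / 0.101 = 51.6

51.6


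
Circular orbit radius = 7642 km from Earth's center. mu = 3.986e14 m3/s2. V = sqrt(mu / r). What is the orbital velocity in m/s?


V = sqrt(3.986e14 / 7642000) = 7222 m/s

7222 m/s


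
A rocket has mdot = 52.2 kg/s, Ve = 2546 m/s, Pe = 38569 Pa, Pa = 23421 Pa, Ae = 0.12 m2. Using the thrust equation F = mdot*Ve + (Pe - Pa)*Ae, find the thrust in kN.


F = 52.2 * 2546 + (38569 - 23421) * 0.12 = 134719.0 N = 134.7 kN

134.7 kN


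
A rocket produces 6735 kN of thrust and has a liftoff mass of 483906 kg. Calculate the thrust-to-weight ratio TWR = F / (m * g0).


TWR = 6735000 / (483906 * 9.81) = 1.42

1.42


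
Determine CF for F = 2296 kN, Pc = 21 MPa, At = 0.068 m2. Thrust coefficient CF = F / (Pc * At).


CF = 2296000 / (21e6 * 0.068) = 1.61

1.61


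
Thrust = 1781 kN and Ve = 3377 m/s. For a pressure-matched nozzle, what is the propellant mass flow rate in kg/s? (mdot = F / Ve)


mdot = F / Ve = 1781000 / 3377 = 527.4 kg/s

527.4 kg/s


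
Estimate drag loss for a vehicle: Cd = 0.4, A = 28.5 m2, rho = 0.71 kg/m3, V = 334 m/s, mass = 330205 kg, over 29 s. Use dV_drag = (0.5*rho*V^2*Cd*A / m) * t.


D = 0.5 * 0.71 * 334^2 * 0.4 * 28.5 = 451467.13 N
a = 451467.13 / 330205 = 1.3672 m/s2
dV = 1.3672 * 29 = 39.6 m/s

39.6 m/s


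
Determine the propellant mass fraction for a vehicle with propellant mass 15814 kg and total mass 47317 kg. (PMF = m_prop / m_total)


PMF = 15814 / 47317 = 0.334

0.334


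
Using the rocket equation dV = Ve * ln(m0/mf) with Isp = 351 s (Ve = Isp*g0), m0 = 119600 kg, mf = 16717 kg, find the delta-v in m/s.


Ve = 351 * 9.81 = 3443.31 m/s
dV = 3443.31 * ln(119600/16717) = 6775 m/s

6775 m/s


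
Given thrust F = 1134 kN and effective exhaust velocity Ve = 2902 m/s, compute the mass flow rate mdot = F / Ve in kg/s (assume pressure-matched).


mdot = F / Ve = 1134000 / 2902 = 390.8 kg/s

390.8 kg/s


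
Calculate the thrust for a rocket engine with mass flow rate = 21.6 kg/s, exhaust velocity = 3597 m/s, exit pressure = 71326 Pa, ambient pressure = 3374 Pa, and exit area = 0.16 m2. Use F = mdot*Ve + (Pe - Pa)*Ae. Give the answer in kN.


F = 21.6 * 3597 + (71326 - 3374) * 0.16 = 88568.0 N = 88.6 kN

88.6 kN


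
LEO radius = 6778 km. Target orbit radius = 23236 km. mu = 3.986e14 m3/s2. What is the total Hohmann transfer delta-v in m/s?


V1 = sqrt(mu/r1) = 7668.63 m/s
dV1 = V1*(sqrt(2*r2/(r1+r2)) - 1) = 1873.64 m/s
V2 = sqrt(mu/r2) = 4141.79 m/s
dV2 = V2*(1 - sqrt(2*r1/(r1+r2))) = 1358.29 m/s
Total dV = 3232 m/s

3232 m/s


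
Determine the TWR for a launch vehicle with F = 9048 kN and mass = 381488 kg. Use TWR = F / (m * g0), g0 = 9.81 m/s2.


TWR = 9048000 / (381488 * 9.81) = 2.42

2.42


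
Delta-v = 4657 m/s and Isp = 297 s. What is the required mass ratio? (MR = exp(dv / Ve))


Ve = 297 * 9.81 = 2913.57 m/s
MR = exp(4657 / 2913.57) = 4.945

4.945


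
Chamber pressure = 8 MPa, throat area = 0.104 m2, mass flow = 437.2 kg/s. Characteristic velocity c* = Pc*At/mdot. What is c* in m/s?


c* = 8e6 * 0.104 / 437.2 = 1903 m/s

1903 m/s


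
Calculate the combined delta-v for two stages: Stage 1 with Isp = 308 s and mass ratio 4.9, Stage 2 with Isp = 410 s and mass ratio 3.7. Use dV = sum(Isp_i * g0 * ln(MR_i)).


dV1 = 308 * 9.81 * ln(4.9) = 4801.8 m/s
dV2 = 410 * 9.81 * ln(3.7) = 5262.2 m/s
Total dV = 4801.8 + 5262.2 = 10064.0 m/s ~ 10064 m/s

10064 m/s


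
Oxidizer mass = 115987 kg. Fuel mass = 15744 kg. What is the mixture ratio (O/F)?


MR = 115987 / 15744 = 7.37

7.37


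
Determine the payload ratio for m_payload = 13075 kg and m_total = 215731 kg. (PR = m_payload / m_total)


PR = 13075 / 215731 = 0.0606

0.0606


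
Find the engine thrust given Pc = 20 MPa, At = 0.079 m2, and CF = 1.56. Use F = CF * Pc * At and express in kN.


F = 1.56 * 20e6 * 0.079 = 2.4648e+06 N = 2464.8 kN

2464.8 kN


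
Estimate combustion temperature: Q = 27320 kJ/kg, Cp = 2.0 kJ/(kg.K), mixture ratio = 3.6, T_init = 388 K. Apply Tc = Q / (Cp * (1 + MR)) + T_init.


Tc = 27320 / (2.0 * (1 + 3.6)) + 388 = 3358 K

3358 K


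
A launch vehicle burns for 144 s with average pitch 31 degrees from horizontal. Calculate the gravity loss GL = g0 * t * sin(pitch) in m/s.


GL = 9.81 * 144 * sin(31 deg) = 728 m/s

728 m/s


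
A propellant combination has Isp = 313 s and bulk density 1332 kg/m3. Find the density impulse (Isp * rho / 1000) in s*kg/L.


rho*Isp = 313 * 1332 / 1000 = 417 s*kg/L

417 s*kg/L


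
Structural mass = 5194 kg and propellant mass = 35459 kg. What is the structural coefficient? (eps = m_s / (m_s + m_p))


eps = 5194 / (5194 + 35459) = 0.1278

0.1278


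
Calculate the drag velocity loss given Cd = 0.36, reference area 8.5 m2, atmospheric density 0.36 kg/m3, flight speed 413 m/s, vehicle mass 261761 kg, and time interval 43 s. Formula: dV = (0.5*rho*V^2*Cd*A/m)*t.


D = 0.5 * 0.36 * 413^2 * 0.36 * 8.5 = 93949.41 N
a = 93949.41 / 261761 = 0.3589 m/s2
dV = 0.3589 * 43 = 15.4 m/s

15.4 m/s


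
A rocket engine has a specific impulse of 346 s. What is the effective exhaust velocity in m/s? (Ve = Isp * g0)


Ve = Isp * g0 = 346 * 9.81 = 3394.3 m/s

3394.3 m/s


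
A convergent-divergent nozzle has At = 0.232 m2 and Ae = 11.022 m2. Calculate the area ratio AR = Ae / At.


AR = 11.022 / 0.232 = 47.5

47.5


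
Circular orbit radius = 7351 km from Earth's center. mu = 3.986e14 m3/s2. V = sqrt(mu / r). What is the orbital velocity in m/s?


V = sqrt(3.986e14 / 7351000) = 7364 m/s

7364 m/s


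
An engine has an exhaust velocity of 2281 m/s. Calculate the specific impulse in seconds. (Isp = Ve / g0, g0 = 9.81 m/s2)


Isp = Ve / g0 = 2281 / 9.81 = 232.5 s

232.5 s


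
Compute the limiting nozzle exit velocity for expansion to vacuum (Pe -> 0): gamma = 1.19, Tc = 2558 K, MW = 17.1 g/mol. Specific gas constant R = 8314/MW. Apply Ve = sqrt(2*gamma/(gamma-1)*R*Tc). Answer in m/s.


R = 8314 / 17.1 = 486.2 J/(kg.K)
Ve = sqrt(2 * 1.19 / (1.19 - 1) * 486.2 * 2558) = 3947 m/s

3947 m/s


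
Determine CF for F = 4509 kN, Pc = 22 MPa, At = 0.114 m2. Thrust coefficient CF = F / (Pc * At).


CF = 4509000 / (22e6 * 0.114) = 1.8

1.8


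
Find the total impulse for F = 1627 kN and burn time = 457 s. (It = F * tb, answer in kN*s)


It = 1627 * 457 = 743539 kN*s

743539 kN*s


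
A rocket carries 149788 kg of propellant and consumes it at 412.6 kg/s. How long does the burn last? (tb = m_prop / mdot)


tb = 149788 / 412.6 = 363.0 s

363.0 s


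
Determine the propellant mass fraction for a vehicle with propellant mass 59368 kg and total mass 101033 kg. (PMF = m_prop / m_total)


PMF = 59368 / 101033 = 0.588

0.588


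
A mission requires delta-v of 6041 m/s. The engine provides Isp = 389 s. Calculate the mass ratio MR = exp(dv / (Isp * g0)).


Ve = 389 * 9.81 = 3816.09 m/s
MR = exp(6041 / 3816.09) = 4.87

4.87


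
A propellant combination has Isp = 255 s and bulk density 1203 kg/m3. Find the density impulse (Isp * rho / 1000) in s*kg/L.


rho*Isp = 255 * 1203 / 1000 = 307 s*kg/L

307 s*kg/L


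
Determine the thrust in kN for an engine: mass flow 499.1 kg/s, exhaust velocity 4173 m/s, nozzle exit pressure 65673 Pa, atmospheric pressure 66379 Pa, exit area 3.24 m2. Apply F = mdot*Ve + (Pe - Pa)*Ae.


F = 499.1 * 4173 + (65673 - 66379) * 3.24 = 2.0805e+06 N = 2080.5 kN

2080.5 kN


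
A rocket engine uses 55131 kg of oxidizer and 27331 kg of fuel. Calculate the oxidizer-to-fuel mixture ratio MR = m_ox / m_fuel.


MR = 55131 / 27331 = 2.02

2.02


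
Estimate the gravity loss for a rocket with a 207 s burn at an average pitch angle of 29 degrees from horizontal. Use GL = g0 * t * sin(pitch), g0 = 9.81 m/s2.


GL = 9.81 * 207 * sin(29 deg) = 984 m/s

984 m/s


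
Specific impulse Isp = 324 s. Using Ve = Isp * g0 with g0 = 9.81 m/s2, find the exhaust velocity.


Ve = Isp * g0 = 324 * 9.81 = 3178.4 m/s

3178.4 m/s


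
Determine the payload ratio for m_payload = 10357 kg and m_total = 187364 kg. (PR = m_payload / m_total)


PR = 10357 / 187364 = 0.0553

0.0553


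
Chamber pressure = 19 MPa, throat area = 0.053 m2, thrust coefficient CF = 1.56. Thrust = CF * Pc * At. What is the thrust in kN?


F = 1.56 * 19e6 * 0.053 = 1.5709e+06 N = 1570.9 kN

1570.9 kN


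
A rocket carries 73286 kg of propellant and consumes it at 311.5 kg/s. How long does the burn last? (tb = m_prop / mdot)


tb = 73286 / 311.5 = 235.3 s

235.3 s


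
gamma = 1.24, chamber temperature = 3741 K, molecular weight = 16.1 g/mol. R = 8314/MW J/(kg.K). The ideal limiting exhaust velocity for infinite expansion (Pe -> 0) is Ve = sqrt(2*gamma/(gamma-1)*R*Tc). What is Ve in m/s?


R = 8314 / 16.1 = 516.4 J/(kg.K)
Ve = sqrt(2 * 1.24 / (1.24 - 1) * 516.4 * 3741) = 4468 m/s

4468 m/s


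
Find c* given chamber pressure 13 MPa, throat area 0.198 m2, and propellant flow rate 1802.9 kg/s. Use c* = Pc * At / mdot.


c* = 13e6 * 0.198 / 1802.9 = 1428 m/s

1428 m/s


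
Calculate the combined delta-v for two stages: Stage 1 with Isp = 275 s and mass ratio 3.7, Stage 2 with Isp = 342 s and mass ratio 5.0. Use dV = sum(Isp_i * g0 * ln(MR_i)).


dV1 = 275 * 9.81 * ln(3.7) = 3529.6 m/s
dV2 = 342 * 9.81 * ln(5.0) = 5399.7 m/s
Total dV = 3529.6 + 5399.7 = 8929.3 m/s ~ 8929 m/s

8929 m/s


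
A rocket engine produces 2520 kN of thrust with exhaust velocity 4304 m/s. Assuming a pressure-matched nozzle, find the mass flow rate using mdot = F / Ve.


mdot = F / Ve = 2520000 / 4304 = 585.5 kg/s

585.5 kg/s


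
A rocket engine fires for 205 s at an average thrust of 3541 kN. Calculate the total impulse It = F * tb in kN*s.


It = 3541 * 205 = 725905 kN*s

725905 kN*s


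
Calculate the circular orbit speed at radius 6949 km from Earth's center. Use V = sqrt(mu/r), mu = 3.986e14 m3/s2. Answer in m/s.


V = sqrt(3.986e14 / 6949000) = 7574 m/s

7574 m/s


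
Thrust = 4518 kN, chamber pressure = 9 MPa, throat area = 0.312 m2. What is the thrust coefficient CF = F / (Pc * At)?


CF = 4518000 / (9e6 * 0.312) = 1.61

1.61


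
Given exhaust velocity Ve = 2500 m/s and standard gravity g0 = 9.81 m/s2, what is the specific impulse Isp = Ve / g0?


Isp = Ve / g0 = 2500 / 9.81 = 254.8 s

254.8 s


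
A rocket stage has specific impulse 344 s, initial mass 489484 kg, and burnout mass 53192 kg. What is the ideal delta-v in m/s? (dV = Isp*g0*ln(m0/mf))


Ve = 344 * 9.81 = 3374.64 m/s
dV = 3374.64 * ln(489484/53192) = 7490 m/s

7490 m/s


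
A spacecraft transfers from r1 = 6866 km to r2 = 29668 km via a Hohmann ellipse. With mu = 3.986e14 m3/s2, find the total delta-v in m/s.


V1 = sqrt(mu/r1) = 7619.33 m/s
dV1 = V1*(sqrt(2*r2/(r1+r2)) - 1) = 2090.85 m/s
V2 = sqrt(mu/r2) = 3665.43 m/s
dV2 = V2*(1 - sqrt(2*r1/(r1+r2))) = 1418.22 m/s
Total dV = 3509 m/s

3509 m/s


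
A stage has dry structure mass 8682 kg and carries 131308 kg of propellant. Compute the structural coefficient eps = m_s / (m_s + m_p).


eps = 8682 / (8682 + 131308) = 0.062

0.062


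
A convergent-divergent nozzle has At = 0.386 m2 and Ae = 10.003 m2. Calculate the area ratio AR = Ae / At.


AR = 10.003 / 0.386 = 25.9

25.9


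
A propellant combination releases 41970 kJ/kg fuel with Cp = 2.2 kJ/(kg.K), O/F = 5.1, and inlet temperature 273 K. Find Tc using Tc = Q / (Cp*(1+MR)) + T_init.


Tc = 41970 / (2.2 * (1 + 5.1)) + 273 = 3400 K

3400 K


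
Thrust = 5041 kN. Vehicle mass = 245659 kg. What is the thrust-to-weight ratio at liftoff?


TWR = 5041000 / (245659 * 9.81) = 2.09

2.09


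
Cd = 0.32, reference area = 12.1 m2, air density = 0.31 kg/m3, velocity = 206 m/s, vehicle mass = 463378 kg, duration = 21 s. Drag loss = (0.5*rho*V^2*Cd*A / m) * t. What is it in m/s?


D = 0.5 * 0.31 * 206^2 * 0.32 * 12.1 = 25468.39 N
a = 25468.39 / 463378 = 0.055 m/s2
dV = 0.055 * 21 = 1.2 m/s

1.2 m/s


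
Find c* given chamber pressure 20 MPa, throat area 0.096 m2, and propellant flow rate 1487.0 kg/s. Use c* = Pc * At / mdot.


c* = 20e6 * 0.096 / 1487.0 = 1291 m/s

1291 m/s


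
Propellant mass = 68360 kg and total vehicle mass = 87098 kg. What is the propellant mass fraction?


PMF = 68360 / 87098 = 0.785

0.785


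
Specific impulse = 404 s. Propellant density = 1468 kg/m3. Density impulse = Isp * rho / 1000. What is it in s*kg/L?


rho*Isp = 404 * 1468 / 1000 = 593 s*kg/L

593 s*kg/L


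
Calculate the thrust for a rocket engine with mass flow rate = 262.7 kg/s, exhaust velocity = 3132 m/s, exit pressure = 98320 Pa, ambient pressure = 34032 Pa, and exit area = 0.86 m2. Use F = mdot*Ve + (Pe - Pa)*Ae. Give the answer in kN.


F = 262.7 * 3132 + (98320 - 34032) * 0.86 = 878064.0 N = 878.1 kN

878.1 kN


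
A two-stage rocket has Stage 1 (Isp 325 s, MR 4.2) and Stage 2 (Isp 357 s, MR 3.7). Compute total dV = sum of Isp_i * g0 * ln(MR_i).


dV1 = 325 * 9.81 * ln(4.2) = 4575.4 m/s
dV2 = 357 * 9.81 * ln(3.7) = 4582.0 m/s
Total dV = 4575.4 + 4582.0 = 9157.4 m/s ~ 9157 m/s

9157 m/s


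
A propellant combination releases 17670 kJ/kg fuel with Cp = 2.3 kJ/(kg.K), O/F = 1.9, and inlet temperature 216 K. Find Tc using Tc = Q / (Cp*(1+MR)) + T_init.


Tc = 17670 / (2.3 * (1 + 1.9)) + 216 = 2865 K

2865 K


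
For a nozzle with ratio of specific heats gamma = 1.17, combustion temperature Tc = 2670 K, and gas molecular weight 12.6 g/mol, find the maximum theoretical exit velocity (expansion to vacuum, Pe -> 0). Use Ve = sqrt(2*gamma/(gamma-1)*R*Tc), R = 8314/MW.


R = 8314 / 12.6 = 659.84 J/(kg.K)
Ve = sqrt(2 * 1.17 / (1.17 - 1) * 659.84 * 2670) = 4924 m/s

4924 m/s


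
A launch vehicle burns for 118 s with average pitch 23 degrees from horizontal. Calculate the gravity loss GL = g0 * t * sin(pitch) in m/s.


GL = 9.81 * 118 * sin(23 deg) = 452 m/s

452 m/s


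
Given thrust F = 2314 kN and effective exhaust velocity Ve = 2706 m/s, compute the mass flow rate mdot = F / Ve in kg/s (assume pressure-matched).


mdot = F / Ve = 2314000 / 2706 = 855.1 kg/s

855.1 kg/s


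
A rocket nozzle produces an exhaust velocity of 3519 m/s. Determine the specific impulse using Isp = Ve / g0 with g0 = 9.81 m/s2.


Isp = Ve / g0 = 3519 / 9.81 = 358.7 s

358.7 s


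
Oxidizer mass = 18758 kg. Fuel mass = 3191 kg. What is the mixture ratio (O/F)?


MR = 18758 / 3191 = 5.88

5.88


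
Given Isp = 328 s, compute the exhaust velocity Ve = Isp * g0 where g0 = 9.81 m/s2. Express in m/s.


Ve = Isp * g0 = 328 * 9.81 = 3217.7 m/s

3217.7 m/s


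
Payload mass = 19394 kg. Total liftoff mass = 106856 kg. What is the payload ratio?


PR = 19394 / 106856 = 0.1815

0.1815


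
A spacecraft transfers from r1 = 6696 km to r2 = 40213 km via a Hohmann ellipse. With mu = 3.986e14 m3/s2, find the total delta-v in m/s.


V1 = sqrt(mu/r1) = 7715.44 m/s
dV1 = V1*(sqrt(2*r2/(r1+r2)) - 1) = 2387.11 m/s
V2 = sqrt(mu/r2) = 3148.37 m/s
dV2 = V2*(1 - sqrt(2*r1/(r1+r2))) = 1466.16 m/s
Total dV = 3853 m/s

3853 m/s


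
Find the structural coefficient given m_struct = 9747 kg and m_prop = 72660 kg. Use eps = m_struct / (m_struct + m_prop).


eps = 9747 / (9747 + 72660) = 0.1183

0.1183


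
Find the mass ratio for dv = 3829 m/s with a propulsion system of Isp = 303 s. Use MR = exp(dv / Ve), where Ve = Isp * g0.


Ve = 303 * 9.81 = 2972.43 m/s
MR = exp(3829 / 2972.43) = 3.626

3.626


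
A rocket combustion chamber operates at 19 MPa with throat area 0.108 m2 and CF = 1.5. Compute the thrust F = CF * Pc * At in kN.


F = 1.5 * 19e6 * 0.108 = 3.0780e+06 N = 3078.0 kN

3078.0 kN


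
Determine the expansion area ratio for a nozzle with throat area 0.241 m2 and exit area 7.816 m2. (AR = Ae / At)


AR = 7.816 / 0.241 = 32.4

32.4


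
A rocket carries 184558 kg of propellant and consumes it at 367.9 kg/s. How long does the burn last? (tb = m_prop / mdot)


tb = 184558 / 367.9 = 501.7 s

501.7 s


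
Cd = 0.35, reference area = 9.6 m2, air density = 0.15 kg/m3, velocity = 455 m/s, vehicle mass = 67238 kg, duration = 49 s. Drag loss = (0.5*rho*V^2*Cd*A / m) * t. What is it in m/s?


D = 0.5 * 0.15 * 455^2 * 0.35 * 9.6 = 52170.3 N
a = 52170.3 / 67238 = 0.7759 m/s2
dV = 0.7759 * 49 = 38.0 m/s

38.0 m/s


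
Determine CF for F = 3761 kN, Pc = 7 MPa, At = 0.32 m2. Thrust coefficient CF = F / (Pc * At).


CF = 3761000 / (7e6 * 0.32) = 1.68

1.68


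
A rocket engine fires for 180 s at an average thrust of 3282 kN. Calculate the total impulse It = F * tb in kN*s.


It = 3282 * 180 = 590760 kN*s

590760 kN*s


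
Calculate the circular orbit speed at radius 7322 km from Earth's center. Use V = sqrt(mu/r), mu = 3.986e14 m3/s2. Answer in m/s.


V = sqrt(3.986e14 / 7322000) = 7378 m/s

7378 m/s


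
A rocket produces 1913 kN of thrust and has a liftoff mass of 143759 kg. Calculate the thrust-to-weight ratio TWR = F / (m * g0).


TWR = 1913000 / (143759 * 9.81) = 1.36

1.36


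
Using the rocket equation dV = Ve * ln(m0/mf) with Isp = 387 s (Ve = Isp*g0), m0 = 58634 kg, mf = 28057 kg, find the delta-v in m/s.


Ve = 387 * 9.81 = 3796.47 m/s
dV = 3796.47 * ln(58634/28057) = 2798 m/s

2798 m/s


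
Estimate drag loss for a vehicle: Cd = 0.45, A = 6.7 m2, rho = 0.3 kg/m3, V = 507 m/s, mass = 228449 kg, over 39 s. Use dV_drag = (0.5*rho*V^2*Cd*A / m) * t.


D = 0.5 * 0.3 * 507^2 * 0.45 * 6.7 = 116250.41 N
a = 116250.41 / 228449 = 0.5089 m/s2
dV = 0.5089 * 39 = 19.8 m/s

19.8 m/s


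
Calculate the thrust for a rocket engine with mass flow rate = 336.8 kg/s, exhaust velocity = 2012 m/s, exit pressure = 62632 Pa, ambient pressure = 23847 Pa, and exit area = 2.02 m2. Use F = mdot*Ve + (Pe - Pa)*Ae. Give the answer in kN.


F = 336.8 * 2012 + (62632 - 23847) * 2.02 = 755987.0 N = 756.0 kN

756.0 kN


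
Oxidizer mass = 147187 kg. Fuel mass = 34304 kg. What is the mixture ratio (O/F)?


MR = 147187 / 34304 = 4.29

4.29


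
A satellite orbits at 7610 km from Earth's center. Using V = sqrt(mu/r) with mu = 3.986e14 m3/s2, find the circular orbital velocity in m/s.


V = sqrt(3.986e14 / 7610000) = 7237 m/s

7237 m/s


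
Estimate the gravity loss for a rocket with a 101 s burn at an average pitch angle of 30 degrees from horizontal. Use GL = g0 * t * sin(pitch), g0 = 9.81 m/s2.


GL = 9.81 * 101 * sin(30 deg) = 495 m/s

495 m/s


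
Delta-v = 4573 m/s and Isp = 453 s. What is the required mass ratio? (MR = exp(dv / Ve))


Ve = 453 * 9.81 = 4443.93 m/s
MR = exp(4573 / 4443.93) = 2.798

2.798


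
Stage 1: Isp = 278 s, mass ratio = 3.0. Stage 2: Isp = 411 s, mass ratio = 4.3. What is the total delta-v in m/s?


dV1 = 278 * 9.81 * ln(3.0) = 2996.1 m/s
dV2 = 411 * 9.81 * ln(4.3) = 5881.0 m/s
Total dV = 2996.1 + 5881.0 = 8877.1 m/s ~ 8877 m/s

8877 m/s


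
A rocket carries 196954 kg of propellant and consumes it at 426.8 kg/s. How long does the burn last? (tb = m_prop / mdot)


tb = 196954 / 426.8 = 461.5 s

461.5 s
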